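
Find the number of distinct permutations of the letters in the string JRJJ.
4! / (1! × 3!) = 4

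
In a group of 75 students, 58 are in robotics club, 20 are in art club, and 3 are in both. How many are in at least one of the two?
|A∪B| = |A| + |B| - |A∩B| = 58 + 20 - 3 = 75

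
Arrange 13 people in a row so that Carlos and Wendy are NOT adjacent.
Total - adjacent = 13! - (13-1)!×2 = 6227020800 - 958003200 = 5269017600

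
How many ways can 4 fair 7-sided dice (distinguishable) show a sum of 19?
Coefficient of x^19 in (x + x² + ... + x^7)^4. By inclusion-exclusion on dice exceeding 7: Σ_j (-1)^j C(4,j)·C(19-1-7j, 3) = C(4,0)·C(18,3) - C(4,1)·C(11,3) + C(4,2)·C(4,3) = 1·816 - 4·165 + 6·4 = 180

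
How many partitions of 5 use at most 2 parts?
By conjugation, equals partitions of 5 into parts ≤ 2. Let r_j(i) = number of partitions of i into parts ≤ j, for i = 0..5. r_1(i) = 1 for all i; r_j(i) = r_{j-1}(i) + r_j(i-j). Rows j = 2..2: ≤2: 1 1 2 2 3 3. r_2(5) = 3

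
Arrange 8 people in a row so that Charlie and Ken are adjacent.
Treat as block: (8-1)! × 2! = 5040 × 2 = 10080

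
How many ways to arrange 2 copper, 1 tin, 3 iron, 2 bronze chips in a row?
8! / (2! × 1! × 3! × 2!) = 1680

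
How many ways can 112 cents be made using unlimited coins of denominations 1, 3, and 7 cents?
Coefficient of x^112 in 1/(1-x^1) · 1/(1-x^3) · 1/(1-x^7). Case on j = number of 7-cent coins (j = 0..16); remainder r = 112 - 7j is made from {1,3} in ⌊r/3⌋+1 ways. r = 112, 105, 98, 91, 84, 77, 70, 63, 56, 49, 42, 35, 28, 21, 14, 7, 0 → 38 + 36 + 33 + 31 + 29 + 26 + 24 + 22 + 19 + 17 + 15 + 12 + 10 + 8 + 5 + 3 + 1 = 329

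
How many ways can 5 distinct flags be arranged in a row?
5! = 120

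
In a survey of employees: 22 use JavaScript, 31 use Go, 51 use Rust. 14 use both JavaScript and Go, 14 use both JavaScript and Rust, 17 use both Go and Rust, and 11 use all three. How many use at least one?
|A∪B∪C| = 22+31+51-14-14-17+11 = 70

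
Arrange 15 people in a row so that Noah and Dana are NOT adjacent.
Total - adjacent = 15! - (15-1)!×2 = 1307674368000 - 174356582400 = 1133317785600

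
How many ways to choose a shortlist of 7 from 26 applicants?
C(26,7) = 26!/(7!×19!) = 657800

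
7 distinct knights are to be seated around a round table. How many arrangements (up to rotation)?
Circular: fix one position, arrange the rest. (7-1)! = 720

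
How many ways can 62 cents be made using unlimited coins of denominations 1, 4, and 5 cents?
Coefficient of x^62 in 1/(1-x^1) · 1/(1-x^4) · 1/(1-x^5). Case on j = number of 5-cent coins (j = 0..12); remainder r = 62 - 5j is made from {1,4} in ⌊r/4⌋+1 ways. r = 62, 57, 52, 47, 42, 37, 32, 27, 22, 17, 12, 7, 2 → 16 + 15 + 14 + 12 + 11 + 10 + 9 + 7 + 6 + 5 + 4 + 2 + 1 = 112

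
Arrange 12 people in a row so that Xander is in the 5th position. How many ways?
Fix one position: (12-1)! = 39916800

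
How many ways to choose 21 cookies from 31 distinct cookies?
C(31,21) = 31!/(21!×10!) = 44352165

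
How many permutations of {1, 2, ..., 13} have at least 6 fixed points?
Exactly j fixed points: C(13,j)·!(13-j); sum over j ≥ 6 (derangement numbers via !m = (m-1)·(!(m-1) + !(m-2)): !0..!7 = 1, 0, 1, 2, 9, 44, 265, 1854). Σ_{j=6}^{13} C(13,j)·!(13-j) = C(13,6)·!7 + C(13,7)·!6 + C(13,8)·!5 + C(13,9)·!4 + C(13,10)·!3 + C(13,11)·!2 + C(13,12)·!1 + C(13,13)·!0 = 1716·1854 + 1716·265 + 1287·44 + 715·9 + 286·2 + 78·1 + 13·0 + 1·1 = 3699918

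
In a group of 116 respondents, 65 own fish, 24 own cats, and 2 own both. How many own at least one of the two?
|A∪B| = |A| + |B| - |A∩B| = 65 + 24 - 2 = 87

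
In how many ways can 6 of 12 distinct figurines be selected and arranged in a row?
P(12,6) = 12!/(12-6)! = 665280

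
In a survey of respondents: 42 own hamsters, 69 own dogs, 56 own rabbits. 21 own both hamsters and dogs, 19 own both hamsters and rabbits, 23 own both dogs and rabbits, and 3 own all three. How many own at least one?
|A∪B∪C| = 42+69+56-21-19-23+3 = 107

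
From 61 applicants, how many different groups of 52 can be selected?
C(61,52) = 61!/(52!×9!) = 17341763505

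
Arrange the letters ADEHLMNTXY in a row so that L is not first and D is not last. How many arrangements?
By inclusion-exclusion: 10! - 2×(10-1)! + (10-2)! = 3628800 - 725760 + 40320 = 2943360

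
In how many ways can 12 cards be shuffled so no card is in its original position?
!12 = Σ_{j=0}^{12} (-1)^j·12!/j! = 479001600 - 479001600 + 239500800 - 79833600 + 19958400 - 3991680 + 665280 - 95040 + 11880 - 1320 + 132 - 12 + 1 = 176214841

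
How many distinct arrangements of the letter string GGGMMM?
6! / (3! × 3!) = 20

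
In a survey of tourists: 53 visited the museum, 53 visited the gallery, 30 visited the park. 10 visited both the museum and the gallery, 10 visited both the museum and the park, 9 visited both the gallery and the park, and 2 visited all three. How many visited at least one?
|A∪B∪C| = 53+53+30-10-10-9+2 = 109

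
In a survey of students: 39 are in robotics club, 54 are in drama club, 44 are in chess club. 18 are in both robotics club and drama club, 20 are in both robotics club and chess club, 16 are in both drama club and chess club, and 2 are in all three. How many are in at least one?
|A∪B∪C| = 39+54+44-18-20-16+2 = 85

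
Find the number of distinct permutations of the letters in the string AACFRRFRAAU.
11! / (2! × 3! × 4! × 1! × 1!) = 138600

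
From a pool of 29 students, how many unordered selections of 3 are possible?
C(29,3) = 29!/(3!×26!) = 3654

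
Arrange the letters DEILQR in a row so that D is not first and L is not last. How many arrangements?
By inclusion-exclusion: 6! - 2×(6-1)! + (6-2)! = 720 - 240 + 24 = 504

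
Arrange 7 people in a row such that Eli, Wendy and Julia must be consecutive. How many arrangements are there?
Treat the 3 as one block: (7-3+1)! × 3! = 120 × 6 = 720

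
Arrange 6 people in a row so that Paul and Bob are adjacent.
Treat as block: (6-1)! × 2! = 120 × 2 = 240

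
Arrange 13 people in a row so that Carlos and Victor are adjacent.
Treat as block: (13-1)! × 2! = 479001600 × 2 = 958003200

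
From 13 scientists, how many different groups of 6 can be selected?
C(13,6) = 13!/(6!×7!) = 1716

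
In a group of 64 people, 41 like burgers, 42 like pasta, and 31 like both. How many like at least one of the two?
|A∪B| = |A| + |B| - |A∩B| = 41 + 42 - 31 = 52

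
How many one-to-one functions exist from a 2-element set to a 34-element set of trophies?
P(34,2) = 34!/(34-2)! = 1122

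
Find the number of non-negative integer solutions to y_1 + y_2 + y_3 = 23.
C(23+3-1, 3-1) = C(25, 2) = 300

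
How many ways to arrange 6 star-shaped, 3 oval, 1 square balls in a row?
10! / (6! × 3! × 1!) = 840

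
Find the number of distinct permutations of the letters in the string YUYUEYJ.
7! / (1! × 2! × 1! × 3!) = 420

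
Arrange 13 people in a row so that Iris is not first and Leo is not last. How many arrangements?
By inclusion-exclusion: 13! - 2×(13-1)! + (13-2)! = 6227020800 - 958003200 + 39916800 = 5308934400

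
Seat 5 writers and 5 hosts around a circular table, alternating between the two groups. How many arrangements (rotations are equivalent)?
Fix one of the writers: (5-1)! ways for the remaining writers, × 5! ways for the hosts = 24 × 120 = 2880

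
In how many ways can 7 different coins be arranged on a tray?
7! = 5040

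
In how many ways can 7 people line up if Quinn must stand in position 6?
Fix one position: (7-1)! = 720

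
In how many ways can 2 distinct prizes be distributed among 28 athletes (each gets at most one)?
P(28,2) = 28!/(28-2)! = 756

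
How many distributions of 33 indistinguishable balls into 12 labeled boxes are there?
C(33+12-1, 12-1) = C(44, 11) = 7669339132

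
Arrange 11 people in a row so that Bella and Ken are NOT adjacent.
Total - adjacent = 11! - (11-1)!×2 = 39916800 - 7257600 = 32659200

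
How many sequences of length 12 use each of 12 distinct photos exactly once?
12! = 479001600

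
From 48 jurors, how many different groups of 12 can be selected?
C(48,12) = 48!/(12!×36!) = 69668534468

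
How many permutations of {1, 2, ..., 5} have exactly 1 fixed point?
Choose the 1 fixed point C(5,1) = 5, derange the rest: !4 = Σ_{j=0}^{4} (-1)^j·4!/j! = 24 - 24 + 12 - 4 + 1 = 9. Product = 5 × 9 = 45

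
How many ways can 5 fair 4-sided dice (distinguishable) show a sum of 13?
Coefficient of x^13 in (x + x² + ... + x^4)^5. By inclusion-exclusion on dice exceeding 4: Σ_j (-1)^j C(5,j)·C(13-1-4j, 4) = C(5,0)·C(12,4) - C(5,1)·C(8,4) + C(5,2)·C(4,4) = 1·495 - 5·70 + 10·1 = 155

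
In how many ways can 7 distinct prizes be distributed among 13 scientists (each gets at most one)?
P(13,7) = 13!/(13-7)! = 8648640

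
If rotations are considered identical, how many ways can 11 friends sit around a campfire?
Circular: fix one position, arrange the rest. (11-1)! = 3628800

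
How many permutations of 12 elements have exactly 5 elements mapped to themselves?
Choose the 5 fixed points C(12,5) = 792, derange the rest: !7 = Σ_{j=0}^{7} (-1)^j·7!/j! = 5040 - 5040 + 2520 - 840 + 210 - 42 + 7 - 1 = 1854. Product = 792 × 1854 = 1468368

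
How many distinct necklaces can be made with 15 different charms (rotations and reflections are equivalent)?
(15-1)!/2 = 87178291200/2 = 43589145600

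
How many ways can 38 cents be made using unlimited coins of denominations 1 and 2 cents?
Coefficient of x^38 in 1/(1-x^1) · 1/(1-x^2). Use j coins of 2 for j = 0..⌊38/2⌋ = 19, the rest in 1s: 19 + 1 = 20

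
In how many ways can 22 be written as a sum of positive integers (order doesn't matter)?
Pentagonal recurrence p(n) = p(n-1) + p(n-2) - p(n-5) - p(n-7) + p(n-12) + p(n-15) - ... gives p(0..21) = 1, 1, 2, 3, 5, 7, 11, 15, 22, 30, 42, 56, 77, 101, 135, 176, 231, 297, 385, 490, 627, 792. p(22) = p(21) + p(20) - p(17) - p(15) + p(10) + p(7) - p(0) = 792 + 627 - 297 - 176 + 42 + 15 - 1 = 1002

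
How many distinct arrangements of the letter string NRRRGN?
6! / (2! × 1! × 3!) = 60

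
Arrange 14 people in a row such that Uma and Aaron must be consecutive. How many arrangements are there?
Treat the 2 as one block: (14-2+1)! × 2! = 6227020800 × 2 = 12454041600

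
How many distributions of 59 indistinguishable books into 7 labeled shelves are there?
C(59+7-1, 7-1) = C(65, 6) = 82598880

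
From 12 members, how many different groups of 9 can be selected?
C(12,9) = 12!/(9!×3!) = 220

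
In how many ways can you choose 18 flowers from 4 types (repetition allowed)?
C(18+4-1, 4-1) = C(21, 3) = 1330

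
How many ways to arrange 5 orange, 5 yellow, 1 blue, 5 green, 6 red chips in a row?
22! / (5! × 5! × 1! × 5! × 6!) = 903421366848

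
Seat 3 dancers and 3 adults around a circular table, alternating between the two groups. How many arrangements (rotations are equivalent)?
Fix one of the dancers: (3-1)! ways for the remaining dancers, × 3! ways for the adults = 2 × 6 = 12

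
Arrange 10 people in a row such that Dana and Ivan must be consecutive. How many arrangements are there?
Treat the 2 as one block: (10-2+1)! × 2! = 362880 × 2 = 725760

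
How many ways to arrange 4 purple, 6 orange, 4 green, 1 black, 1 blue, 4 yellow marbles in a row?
20! / (4! × 6! × 4! × 1! × 1! × 4!) = 244432188000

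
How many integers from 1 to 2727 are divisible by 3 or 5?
⌊2727/3⌋ + ⌊2727/5⌋ - ⌊2727/15⌋ = 909 + 545 - 181 = 1273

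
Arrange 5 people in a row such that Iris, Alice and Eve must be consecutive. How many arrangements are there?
Treat the 3 as one block: (5-3+1)! × 3! = 6 × 6 = 36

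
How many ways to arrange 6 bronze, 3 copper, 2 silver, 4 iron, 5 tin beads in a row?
20! / (6! × 3! × 2! × 4! × 5!) = 97772875200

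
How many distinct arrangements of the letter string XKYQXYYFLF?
10! / (1! × 2! × 1! × 2! × 3! × 1!) = 151200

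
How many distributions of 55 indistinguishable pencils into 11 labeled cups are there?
C(55+11-1, 11-1) = C(65, 10) = 179013799328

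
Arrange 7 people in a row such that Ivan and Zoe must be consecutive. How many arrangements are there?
Treat the 2 as one block: (7-2+1)! × 2! = 720 × 2 = 1440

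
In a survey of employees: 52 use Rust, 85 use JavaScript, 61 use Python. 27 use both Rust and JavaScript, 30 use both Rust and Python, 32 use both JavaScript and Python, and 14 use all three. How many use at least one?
|A∪B∪C| = 52+85+61-27-30-32+14 = 123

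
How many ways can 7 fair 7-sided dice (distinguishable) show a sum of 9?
Coefficient of x^9 in (x + x² + ... + x^7)^7. By inclusion-exclusion on dice exceeding 7: Σ_j (-1)^j C(7,j)·C(9-1-7j, 6) = C(7,0)·C(8,6) = 1·28 = 28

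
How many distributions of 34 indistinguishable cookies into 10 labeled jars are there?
C(34+10-1, 10-1) = C(43, 9) = 563921995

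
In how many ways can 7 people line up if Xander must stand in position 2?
Fix one position: (7-1)! = 720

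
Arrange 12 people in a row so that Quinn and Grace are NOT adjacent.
Total - adjacent = 12! - (12-1)!×2 = 479001600 - 79833600 = 399168000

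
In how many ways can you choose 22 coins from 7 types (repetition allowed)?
C(22+7-1, 7-1) = C(28, 6) = 376740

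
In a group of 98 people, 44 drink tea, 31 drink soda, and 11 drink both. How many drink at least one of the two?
|A∪B| = |A| + |B| - |A∩B| = 44 + 31 - 11 = 64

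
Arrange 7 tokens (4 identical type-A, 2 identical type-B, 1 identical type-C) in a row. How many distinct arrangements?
7! / (4! × 2! × 1!) = 105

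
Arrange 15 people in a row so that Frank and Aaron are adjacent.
Treat as block: (15-1)! × 2! = 87178291200 × 2 = 174356582400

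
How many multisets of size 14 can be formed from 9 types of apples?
C(14+9-1, 9-1) = C(22, 8) = 319770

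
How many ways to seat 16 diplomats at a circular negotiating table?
Circular: fix one position, arrange the rest. (16-1)! = 1307674368000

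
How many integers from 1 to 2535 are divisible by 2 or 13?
⌊2535/2⌋ + ⌊2535/13⌋ - ⌊2535/26⌋ = 1267 + 195 - 97 = 1365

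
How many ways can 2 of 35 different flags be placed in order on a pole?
P(35,2) = 35!/(35-2)! = 1190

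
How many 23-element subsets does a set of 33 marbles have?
C(33,23) = 33!/(23!×10!) = 92561040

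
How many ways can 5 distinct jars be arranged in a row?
5! = 120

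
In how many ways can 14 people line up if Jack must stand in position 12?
Fix one position: (14-1)! = 6227020800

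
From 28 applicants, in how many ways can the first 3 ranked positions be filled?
P(28,3) = 28!/(28-3)! = 19656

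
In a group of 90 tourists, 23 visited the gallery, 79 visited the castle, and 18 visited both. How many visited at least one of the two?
|A∪B| = |A| + |B| - |A∩B| = 23 + 79 - 18 = 84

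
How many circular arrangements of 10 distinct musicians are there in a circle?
Circular: fix one position, arrange the rest. (10-1)! = 362880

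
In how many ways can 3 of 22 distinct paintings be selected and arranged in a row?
P(22,3) = 22!/(22-3)! = 9240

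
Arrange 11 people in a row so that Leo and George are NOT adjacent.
Total - adjacent = 11! - (11-1)!×2 = 39916800 - 7257600 = 32659200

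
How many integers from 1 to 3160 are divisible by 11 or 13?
⌊3160/11⌋ + ⌊3160/13⌋ - ⌊3160/143⌋ = 287 + 243 - 22 = 508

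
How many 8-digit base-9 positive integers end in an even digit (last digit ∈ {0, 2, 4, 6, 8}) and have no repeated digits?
Last∈{0,2,4,6,8}. Last=0: 40320. Last nonzero: 4×7×P(7,6) = 141120. Total = 181440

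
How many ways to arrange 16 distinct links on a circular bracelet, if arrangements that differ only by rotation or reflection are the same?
(16-1)!/2 = 1307674368000/2 = 653837184000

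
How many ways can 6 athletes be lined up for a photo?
6! = 720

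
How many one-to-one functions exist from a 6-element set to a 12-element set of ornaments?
P(12,6) = 12!/(12-6)! = 665280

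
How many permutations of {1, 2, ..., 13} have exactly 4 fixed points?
Choose the 4 fixed points C(13,4) = 715, derange the rest: !9 = Σ_{j=0}^{9} (-1)^j·9!/j! = 362880 - 362880 + 181440 - 60480 + 15120 - 3024 + 504 - 72 + 9 - 1 = 133496. Product = 715 × 133496 = 95449640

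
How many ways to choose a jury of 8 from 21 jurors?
C(21,8) = 21!/(8!×13!) = 203490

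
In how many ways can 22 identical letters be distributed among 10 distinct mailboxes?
C(22+10-1, 10-1) = C(31, 9) = 20160075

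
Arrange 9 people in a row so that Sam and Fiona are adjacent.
Treat as block: (9-1)! × 2! = 40320 × 2 = 80640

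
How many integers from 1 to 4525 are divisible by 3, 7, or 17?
⌊4525/3⌋+⌊4525/7⌋+⌊4525/17⌋ - ⌊4525/21⌋-⌊4525/51⌋-⌊4525/119⌋ + ⌊4525/357⌋ = 1508+646+266 - 215-88-38 + 12 = 2091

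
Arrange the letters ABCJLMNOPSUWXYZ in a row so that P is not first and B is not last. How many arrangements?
By inclusion-exclusion: 15! - 2×(15-1)! + (15-2)! = 1307674368000 - 174356582400 + 6227020800 = 1139544806400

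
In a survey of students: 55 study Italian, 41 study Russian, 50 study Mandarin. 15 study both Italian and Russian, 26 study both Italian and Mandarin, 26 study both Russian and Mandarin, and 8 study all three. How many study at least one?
|A∪B∪C| = 55+41+50-15-26-26+8 = 87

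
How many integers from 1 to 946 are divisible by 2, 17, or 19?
⌊946/2⌋+⌊946/17⌋+⌊946/19⌋ - ⌊946/34⌋-⌊946/38⌋-⌊946/323⌋ + ⌊946/646⌋ = 473+55+49 - 27-24-2 + 1 = 525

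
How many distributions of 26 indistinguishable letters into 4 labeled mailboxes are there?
C(26+4-1, 4-1) = C(29, 3) = 3654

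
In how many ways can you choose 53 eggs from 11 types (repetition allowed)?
C(53+11-1, 11-1) = C(63, 10) = 127805525001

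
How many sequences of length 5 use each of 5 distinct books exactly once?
5! = 120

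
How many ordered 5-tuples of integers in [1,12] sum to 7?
Coefficient of x^7 in (x + x² + ... + x^12)^5. By inclusion-exclusion on dice exceeding 12: Σ_j (-1)^j C(5,j)·C(7-1-12j, 4) = C(5,0)·C(6,4) = 1·15 = 15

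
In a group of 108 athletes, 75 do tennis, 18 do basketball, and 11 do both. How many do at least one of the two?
|A∪B| = |A| + |B| - |A∩B| = 75 + 18 - 11 = 82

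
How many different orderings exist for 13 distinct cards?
13! = 6227020800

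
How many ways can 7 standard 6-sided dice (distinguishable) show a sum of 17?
Coefficient of x^17 in (x + x² + ... + x^6)^7. By inclusion-exclusion on dice exceeding 6: Σ_j (-1)^j C(7,j)·C(17-1-6j, 6) = C(7,0)·C(16,6) - C(7,1)·C(10,6) = 1·8008 - 7·210 = 6538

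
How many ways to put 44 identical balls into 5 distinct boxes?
C(44+5-1, 5-1) = C(48, 4) = 194580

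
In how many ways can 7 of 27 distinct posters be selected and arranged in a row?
P(27,7) = 27!/(27-7)! = 4475671200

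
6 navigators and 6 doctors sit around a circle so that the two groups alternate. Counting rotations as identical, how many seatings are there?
Fix one of the navigators: (6-1)! ways for the remaining navigators, × 6! ways for the doctors = 120 × 720 = 86400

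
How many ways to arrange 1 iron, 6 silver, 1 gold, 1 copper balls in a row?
9! / (1! × 6! × 1! × 1!) = 504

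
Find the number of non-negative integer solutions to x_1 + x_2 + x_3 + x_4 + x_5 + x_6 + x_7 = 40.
C(40+7-1, 7-1) = C(46, 6) = 9366819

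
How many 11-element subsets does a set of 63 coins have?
C(63,11) = 63!/(11!×52!) = 615790256823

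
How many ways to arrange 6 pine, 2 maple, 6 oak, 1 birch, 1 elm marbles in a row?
16! / (6! × 2! × 6! × 1! × 1!) = 20180160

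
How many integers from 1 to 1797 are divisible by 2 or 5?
⌊1797/2⌋ + ⌊1797/5⌋ - ⌊1797/10⌋ = 898 + 359 - 179 = 1078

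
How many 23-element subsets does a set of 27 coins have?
C(27,23) = 27!/(23!×4!) = 17550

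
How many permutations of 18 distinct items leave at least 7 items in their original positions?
Exactly j fixed points: C(18,j)·!(18-j); sum over j ≥ 7 (derangement numbers via !m = (m-1)·(!(m-1) + !(m-2)): !0..!11 = 1, 0, 1, 2, 9, 44, 265, 1854, 14833, 133496, 1334961, 14684570). Σ_{j=7}^{18} C(18,j)·!(18-j) = C(18,7)·!11 + C(18,8)·!10 + C(18,9)·!9 + C(18,10)·!8 + C(18,11)·!7 + C(18,12)·!6 + C(18,13)·!5 + C(18,14)·!4 + C(18,15)·!3 + C(18,16)·!2 + C(18,17)·!1 + C(18,18)·!0 = 31824·14684570 + 43758·1334961 + 48620·133496 + 43758·14833 + 31824·1854 + 18564·265 + 8568·44 + 3060·9 + 816·2 + 153·1 + 18·0 + 1·1 = 532940944526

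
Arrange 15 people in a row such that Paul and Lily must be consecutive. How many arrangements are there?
Treat the 2 as one block: (15-2+1)! × 2! = 87178291200 × 2 = 174356582400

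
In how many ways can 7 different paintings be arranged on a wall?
7! = 5040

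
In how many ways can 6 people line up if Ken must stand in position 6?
Fix one position: (6-1)! = 120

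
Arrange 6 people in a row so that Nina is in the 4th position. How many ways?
Fix one position: (6-1)! = 120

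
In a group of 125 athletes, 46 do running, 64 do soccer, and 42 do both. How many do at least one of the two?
|A∪B| = |A| + |B| - |A∩B| = 46 + 64 - 42 = 68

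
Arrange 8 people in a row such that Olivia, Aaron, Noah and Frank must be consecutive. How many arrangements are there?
Treat the 4 as one block: (8-4+1)! × 4! = 120 × 24 = 2880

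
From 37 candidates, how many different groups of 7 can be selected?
C(37,7) = 37!/(7!×30!) = 10295472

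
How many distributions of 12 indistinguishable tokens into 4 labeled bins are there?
C(12+4-1, 4-1) = C(15, 3) = 455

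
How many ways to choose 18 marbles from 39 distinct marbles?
C(39,18) = 39!/(18!×21!) = 62359143990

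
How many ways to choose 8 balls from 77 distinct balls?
C(77,8) = 77!/(8!×69!) = 21042072975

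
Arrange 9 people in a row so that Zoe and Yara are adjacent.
Treat as block: (9-1)! × 2! = 40320 × 2 = 80640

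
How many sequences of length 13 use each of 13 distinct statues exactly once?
13! = 6227020800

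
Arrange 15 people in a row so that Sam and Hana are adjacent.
Treat as block: (15-1)! × 2! = 87178291200 × 2 = 174356582400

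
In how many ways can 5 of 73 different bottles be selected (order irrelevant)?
C(73,5) = 73!/(5!×68!) = 15020334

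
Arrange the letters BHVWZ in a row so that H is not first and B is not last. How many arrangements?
By inclusion-exclusion: 5! - 2×(5-1)! + (5-2)! = 120 - 48 + 6 = 78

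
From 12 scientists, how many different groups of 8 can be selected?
C(12,8) = 12!/(8!×4!) = 495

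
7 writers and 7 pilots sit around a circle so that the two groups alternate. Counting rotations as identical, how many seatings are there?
Fix one of the writers: (7-1)! ways for the remaining writers, × 7! ways for the pilots = 720 × 5040 = 3628800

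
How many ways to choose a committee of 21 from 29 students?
C(29,21) = 29!/(21!×8!) = 4292145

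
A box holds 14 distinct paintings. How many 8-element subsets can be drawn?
C(14,8) = 14!/(8!×6!) = 3003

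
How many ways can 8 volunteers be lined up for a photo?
8! = 40320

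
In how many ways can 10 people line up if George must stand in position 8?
Fix one position: (10-1)! = 362880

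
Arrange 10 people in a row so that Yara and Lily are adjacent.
Treat as block: (10-1)! × 2! = 362880 × 2 = 725760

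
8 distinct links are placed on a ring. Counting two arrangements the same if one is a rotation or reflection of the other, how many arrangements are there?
(8-1)!/2 = 5040/2 = 2520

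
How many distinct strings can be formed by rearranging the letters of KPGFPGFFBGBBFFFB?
16! / (2! × 4! × 1! × 3! × 6!) = 100900800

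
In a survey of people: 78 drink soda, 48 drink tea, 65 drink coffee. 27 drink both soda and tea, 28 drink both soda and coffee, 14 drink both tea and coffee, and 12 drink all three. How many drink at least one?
|A∪B∪C| = 78+48+65-27-28-14+12 = 134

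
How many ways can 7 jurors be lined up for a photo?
7! = 5040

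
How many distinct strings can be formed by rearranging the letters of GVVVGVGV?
8! / (3! × 5!) = 56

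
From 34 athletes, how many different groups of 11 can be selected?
C(34,11) = 34!/(11!×23!) = 286097760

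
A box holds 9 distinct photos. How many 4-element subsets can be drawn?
C(9,4) = 9!/(4!×5!) = 126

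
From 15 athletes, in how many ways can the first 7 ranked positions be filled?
P(15,7) = 15!/(15-7)! = 32432400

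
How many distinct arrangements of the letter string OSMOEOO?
7! / (1! × 1! × 1! × 4!) = 210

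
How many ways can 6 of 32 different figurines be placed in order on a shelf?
P(32,6) = 32!/(32-6)! = 652458240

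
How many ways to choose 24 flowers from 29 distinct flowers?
C(29,24) = 29!/(24!×5!) = 118755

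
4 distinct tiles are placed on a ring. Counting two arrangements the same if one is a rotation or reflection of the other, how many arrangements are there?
(4-1)!/2 = 6/2 = 3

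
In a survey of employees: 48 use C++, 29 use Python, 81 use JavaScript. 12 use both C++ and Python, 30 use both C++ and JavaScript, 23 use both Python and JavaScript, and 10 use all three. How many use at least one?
|A∪B∪C| = 48+29+81-12-30-23+10 = 103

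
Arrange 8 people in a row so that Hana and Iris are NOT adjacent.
Total - adjacent = 8! - (8-1)!×2 = 40320 - 10080 = 30240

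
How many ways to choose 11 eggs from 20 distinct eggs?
C(20,11) = 20!/(11!×9!) = 167960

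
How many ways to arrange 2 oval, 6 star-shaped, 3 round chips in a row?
11! / (2! × 6! × 3!) = 4620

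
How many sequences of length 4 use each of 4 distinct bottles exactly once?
4! = 24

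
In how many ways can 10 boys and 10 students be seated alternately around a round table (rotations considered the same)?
Fix one of the boys: (10-1)! ways for the remaining boys, × 10! ways for the students = 362880 × 3628800 = 1316818944000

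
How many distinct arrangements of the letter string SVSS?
4! / (1! × 3!) = 4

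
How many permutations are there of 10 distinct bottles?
10! = 3628800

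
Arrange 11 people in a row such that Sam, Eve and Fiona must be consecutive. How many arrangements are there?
Treat the 3 as one block: (11-3+1)! × 3! = 362880 × 6 = 2177280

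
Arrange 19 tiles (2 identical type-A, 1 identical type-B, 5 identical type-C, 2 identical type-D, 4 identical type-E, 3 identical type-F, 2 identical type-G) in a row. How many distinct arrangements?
19! / (2! × 1! × 5! × 2! × 4! × 3! × 2!) = 879955876800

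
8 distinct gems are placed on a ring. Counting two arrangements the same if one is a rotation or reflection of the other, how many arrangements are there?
(8-1)!/2 = 5040/2 = 2520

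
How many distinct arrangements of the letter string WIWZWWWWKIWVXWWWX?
17! / (2! × 1! × 1! × 2! × 10! × 1!) = 24504480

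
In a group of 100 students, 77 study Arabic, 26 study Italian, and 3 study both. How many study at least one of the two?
|A∪B| = |A| + |B| - |A∩B| = 77 + 26 - 3 = 100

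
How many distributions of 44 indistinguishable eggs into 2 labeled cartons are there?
C(44+2-1, 2-1) = C(45, 1) = 45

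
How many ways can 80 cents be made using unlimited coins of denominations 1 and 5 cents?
Coefficient of x^80 in 1/(1-x^1) · 1/(1-x^5). Use j coins of 5 for j = 0..⌊80/5⌋ = 16, the rest in 1s: 16 + 1 = 17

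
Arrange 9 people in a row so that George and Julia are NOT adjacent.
Total - adjacent = 9! - (9-1)!×2 = 362880 - 80640 = 282240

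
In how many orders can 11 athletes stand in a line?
11! = 39916800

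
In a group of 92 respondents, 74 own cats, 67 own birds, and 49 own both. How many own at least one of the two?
|A∪B| = |A| + |B| - |A∩B| = 74 + 67 - 49 = 92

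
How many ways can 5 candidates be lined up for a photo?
5! = 120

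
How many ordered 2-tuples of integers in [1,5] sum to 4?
Coefficient of x^4 in (x + x² + ... + x^5)^2. By inclusion-exclusion on dice exceeding 5: Σ_j (-1)^j C(2,j)·C(4-1-5j, 1) = C(2,0)·C(3,1) = 1·3 = 3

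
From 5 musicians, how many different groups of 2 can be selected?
C(5,2) = 5!/(2!×3!) = 10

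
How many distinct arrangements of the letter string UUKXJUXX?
8! / (3! × 1! × 3! × 1!) = 1120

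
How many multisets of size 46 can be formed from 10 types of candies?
C(46+10-1, 10-1) = C(55, 9) = 6358402050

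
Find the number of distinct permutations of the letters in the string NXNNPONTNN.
10! / (6! × 1! × 1! × 1! × 1!) = 5040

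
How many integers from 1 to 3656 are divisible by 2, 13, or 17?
⌊3656/2⌋+⌊3656/13⌋+⌊3656/17⌋ - ⌊3656/26⌋-⌊3656/34⌋-⌊3656/221⌋ + ⌊3656/442⌋ = 1828+281+215 - 140-107-16 + 8 = 2069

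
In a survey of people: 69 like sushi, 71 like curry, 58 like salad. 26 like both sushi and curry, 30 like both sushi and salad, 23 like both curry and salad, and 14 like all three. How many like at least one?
|A∪B∪C| = 69+71+58-26-30-23+14 = 133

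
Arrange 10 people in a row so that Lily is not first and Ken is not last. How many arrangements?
By inclusion-exclusion: 10! - 2×(10-1)! + (10-2)! = 3628800 - 725760 + 40320 = 2943360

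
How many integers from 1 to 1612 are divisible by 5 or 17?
⌊1612/5⌋ + ⌊1612/17⌋ - ⌊1612/85⌋ = 322 + 94 - 18 = 398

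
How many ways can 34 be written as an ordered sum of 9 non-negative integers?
C(34+9-1, 9-1) = C(42, 8) = 118030185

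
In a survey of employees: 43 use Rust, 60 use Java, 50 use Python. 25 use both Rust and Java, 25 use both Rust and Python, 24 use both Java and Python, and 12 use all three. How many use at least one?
|A∪B∪C| = 43+60+50-25-25-24+12 = 91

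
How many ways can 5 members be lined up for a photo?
5! = 120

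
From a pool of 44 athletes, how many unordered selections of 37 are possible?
C(44,37) = 44!/(37!×7!) = 38320568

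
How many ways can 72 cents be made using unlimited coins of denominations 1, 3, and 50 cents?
Coefficient of x^72 in 1/(1-x^1) · 1/(1-x^3) · 1/(1-x^50). Case on j = number of 50-cent coins (j = 0..1); remainder r = 72 - 50j is made from {1,3} in ⌊r/3⌋+1 ways. r = 72, 22 → 25 + 8 = 33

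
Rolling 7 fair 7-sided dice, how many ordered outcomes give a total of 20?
Coefficient of x^20 in (x + x² + ... + x^7)^7. By inclusion-exclusion on dice exceeding 7: Σ_j (-1)^j C(7,j)·C(20-1-7j, 6) = C(7,0)·C(19,6) - C(7,1)·C(12,6) = 1·27132 - 7·924 = 20664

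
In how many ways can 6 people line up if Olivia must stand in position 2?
Fix one position: (6-1)! = 120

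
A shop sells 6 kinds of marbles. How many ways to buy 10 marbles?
C(10+6-1, 6-1) = C(15, 5) = 3003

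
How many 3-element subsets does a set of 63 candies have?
C(63,3) = 63!/(3!×60!) = 39711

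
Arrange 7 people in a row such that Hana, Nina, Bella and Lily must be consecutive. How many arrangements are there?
Treat the 4 as one block: (7-4+1)! × 4! = 24 × 24 = 576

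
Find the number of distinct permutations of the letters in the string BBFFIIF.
7! / (2! × 2! × 3!) = 210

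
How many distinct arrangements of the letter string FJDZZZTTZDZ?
11! / (1! × 1! × 2! × 2! × 5!) = 83160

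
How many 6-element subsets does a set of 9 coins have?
C(9,6) = 9!/(6!×3!) = 84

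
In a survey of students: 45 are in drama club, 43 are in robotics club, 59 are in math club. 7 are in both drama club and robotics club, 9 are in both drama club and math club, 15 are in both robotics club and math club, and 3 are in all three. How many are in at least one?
|A∪B∪C| = 45+43+59-7-9-15+3 = 119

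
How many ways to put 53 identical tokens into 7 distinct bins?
C(53+7-1, 7-1) = C(59, 6) = 45057474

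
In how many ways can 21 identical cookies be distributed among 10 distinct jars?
C(21+10-1, 10-1) = C(30, 9) = 14307150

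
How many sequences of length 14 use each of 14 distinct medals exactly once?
14! = 87178291200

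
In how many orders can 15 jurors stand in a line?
15! = 1307674368000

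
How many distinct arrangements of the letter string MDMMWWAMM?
9! / (1! × 1! × 2! × 5!) = 1512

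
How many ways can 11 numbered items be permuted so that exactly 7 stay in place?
Choose the 7 fixed points C(11,7) = 330, derange the rest: !4 = Σ_{j=0}^{4} (-1)^j·4!/j! = 24 - 24 + 12 - 4 + 1 = 9. Product = 330 × 9 = 2970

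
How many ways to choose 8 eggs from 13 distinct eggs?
C(13,8) = 13!/(8!×5!) = 1287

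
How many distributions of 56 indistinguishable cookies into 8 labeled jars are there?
C(56+8-1, 8-1) = C(63, 7) = 553270671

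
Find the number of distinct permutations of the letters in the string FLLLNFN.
7! / (2! × 2! × 3!) = 210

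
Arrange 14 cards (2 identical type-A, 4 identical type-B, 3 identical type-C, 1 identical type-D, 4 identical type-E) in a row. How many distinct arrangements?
14! / (2! × 4! × 3! × 1! × 4!) = 12612600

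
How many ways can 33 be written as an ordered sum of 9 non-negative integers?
C(33+9-1, 9-1) = C(41, 8) = 95548245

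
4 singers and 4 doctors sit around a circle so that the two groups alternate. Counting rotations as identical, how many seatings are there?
Fix one of the singers: (4-1)! ways for the remaining singers, × 4! ways for the doctors = 6 × 24 = 144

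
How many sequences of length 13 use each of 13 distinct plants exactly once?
13! = 6227020800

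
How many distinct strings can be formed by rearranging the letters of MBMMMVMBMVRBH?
13! / (1! × 3! × 2! × 1! × 6!) = 720720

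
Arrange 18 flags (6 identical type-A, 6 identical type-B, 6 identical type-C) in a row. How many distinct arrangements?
18! / (6! × 6! × 6!) = 17153136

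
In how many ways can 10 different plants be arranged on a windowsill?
10! = 3628800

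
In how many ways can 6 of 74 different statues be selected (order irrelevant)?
C(74,6) = 74!/(6!×68!) = 185250786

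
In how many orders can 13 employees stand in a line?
13! = 6227020800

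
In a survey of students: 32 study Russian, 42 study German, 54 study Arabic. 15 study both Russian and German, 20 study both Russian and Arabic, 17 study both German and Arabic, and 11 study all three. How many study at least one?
|A∪B∪C| = 32+42+54-15-20-17+11 = 87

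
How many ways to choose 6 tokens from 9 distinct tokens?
C(9,6) = 9!/(6!×3!) = 84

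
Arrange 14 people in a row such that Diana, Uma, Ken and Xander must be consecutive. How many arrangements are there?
Treat the 4 as one block: (14-4+1)! × 4! = 39916800 × 24 = 958003200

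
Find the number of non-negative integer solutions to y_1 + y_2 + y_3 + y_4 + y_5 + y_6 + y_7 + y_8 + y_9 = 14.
C(14+9-1, 9-1) = C(22, 8) = 319770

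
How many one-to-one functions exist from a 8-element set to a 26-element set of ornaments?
P(26,8) = 26!/(26-8)! = 62990928000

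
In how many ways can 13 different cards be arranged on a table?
13! = 6227020800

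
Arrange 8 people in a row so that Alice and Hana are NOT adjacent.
Total - adjacent = 8! - (8-1)!×2 = 40320 - 10080 = 30240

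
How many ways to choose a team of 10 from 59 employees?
C(59,10) = 59!/(10!×49!) = 62828356305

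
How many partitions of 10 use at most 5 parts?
By conjugation, equals partitions of 10 into parts ≤ 5. Let r_j(i) = number of partitions of i into parts ≤ j, for i = 0..10. r_1(i) = 1 for all i; r_j(i) = r_{j-1}(i) + r_j(i-j). Rows j = 2..5: ≤2: 1 1 2 2 3 3 4 4 5 5 6; ≤3: 1 1 2 3 4 5 7 8 10 12 14; ≤4: 1 1 2 3 5 6 9 11 15 18 23; ≤5: 1 1 2 3 5 7 10 13 18 23 30. r_5(10) = 30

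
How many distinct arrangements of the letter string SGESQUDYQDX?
11! / (2! × 2! × 1! × 1! × 1! × 1! × 1! × 2!) = 4989600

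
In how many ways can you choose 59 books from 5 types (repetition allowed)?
C(59+5-1, 5-1) = C(63, 4) = 595665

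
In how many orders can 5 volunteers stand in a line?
5! = 120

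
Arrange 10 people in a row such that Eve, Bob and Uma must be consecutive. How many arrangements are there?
Treat the 3 as one block: (10-3+1)! × 3! = 40320 × 6 = 241920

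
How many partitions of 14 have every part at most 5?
Let r_j(i) = number of partitions of i into parts ≤ j, for i = 0..14. r_1(i) = 1 for all i; r_j(i) = r_{j-1}(i) + r_j(i-j). Rows j = 2..5: ≤2: 1 1 2 2 3 3 4 4 5 5 6 6 7 7 8; ≤3: 1 1 2 3 4 5 7 8 10 12 14 16 19 21 24; ≤4: 1 1 2 3 5 6 9 11 15 18 23 27 34 39 47; ≤5: 1 1 2 3 5 7 10 13 18 23 30 37 47 57 70. r_5(14) = 70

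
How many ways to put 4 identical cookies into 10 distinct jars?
C(4+10-1, 10-1) = C(13, 9) = 715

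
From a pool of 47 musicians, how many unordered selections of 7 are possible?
C(47,7) = 47!/(7!×40!) = 62891499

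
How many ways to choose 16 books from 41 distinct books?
C(41,16) = 41!/(16!×25!) = 103077446706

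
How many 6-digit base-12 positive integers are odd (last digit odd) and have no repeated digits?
Last∈{1,3,5,7,9,11}. Last=0: 0. Last nonzero: 6×10×P(10,4) = 302400. Total = 302400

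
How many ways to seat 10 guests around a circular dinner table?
Circular: fix one position, arrange the rest. (10-1)! = 362880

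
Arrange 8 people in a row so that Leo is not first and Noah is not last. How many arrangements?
By inclusion-exclusion: 8! - 2×(8-1)! + (8-2)! = 40320 - 10080 + 720 = 30960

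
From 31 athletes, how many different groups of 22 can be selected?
C(31,22) = 31!/(22!×9!) = 20160075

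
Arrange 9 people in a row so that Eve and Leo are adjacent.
Treat as block: (9-1)! × 2! = 40320 × 2 = 80640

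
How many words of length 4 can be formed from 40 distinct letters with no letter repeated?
P(40,4) = 40!/(40-4)! = 2193360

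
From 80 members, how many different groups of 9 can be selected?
C(80,9) = 80!/(9!×71!) = 231900297200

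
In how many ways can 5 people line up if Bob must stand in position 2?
Fix one position: (5-1)! = 24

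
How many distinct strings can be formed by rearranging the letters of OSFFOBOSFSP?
11! / (1! × 1! × 3! × 3! × 3!) = 184800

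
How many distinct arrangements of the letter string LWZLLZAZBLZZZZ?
14! / (1! × 1! × 1! × 4! × 7!) = 720720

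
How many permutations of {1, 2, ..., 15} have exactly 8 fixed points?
Choose the 8 fixed points C(15,8) = 6435, derange the rest: !7 = Σ_{j=0}^{7} (-1)^j·7!/j! = 5040 - 5040 + 2520 - 840 + 210 - 42 + 7 - 1 = 1854. Product = 6435 × 1854 = 11930490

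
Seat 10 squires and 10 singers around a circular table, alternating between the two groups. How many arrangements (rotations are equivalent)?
Fix one of the squires: (10-1)! ways for the remaining squires, × 10! ways for the singers = 362880 × 3628800 = 1316818944000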